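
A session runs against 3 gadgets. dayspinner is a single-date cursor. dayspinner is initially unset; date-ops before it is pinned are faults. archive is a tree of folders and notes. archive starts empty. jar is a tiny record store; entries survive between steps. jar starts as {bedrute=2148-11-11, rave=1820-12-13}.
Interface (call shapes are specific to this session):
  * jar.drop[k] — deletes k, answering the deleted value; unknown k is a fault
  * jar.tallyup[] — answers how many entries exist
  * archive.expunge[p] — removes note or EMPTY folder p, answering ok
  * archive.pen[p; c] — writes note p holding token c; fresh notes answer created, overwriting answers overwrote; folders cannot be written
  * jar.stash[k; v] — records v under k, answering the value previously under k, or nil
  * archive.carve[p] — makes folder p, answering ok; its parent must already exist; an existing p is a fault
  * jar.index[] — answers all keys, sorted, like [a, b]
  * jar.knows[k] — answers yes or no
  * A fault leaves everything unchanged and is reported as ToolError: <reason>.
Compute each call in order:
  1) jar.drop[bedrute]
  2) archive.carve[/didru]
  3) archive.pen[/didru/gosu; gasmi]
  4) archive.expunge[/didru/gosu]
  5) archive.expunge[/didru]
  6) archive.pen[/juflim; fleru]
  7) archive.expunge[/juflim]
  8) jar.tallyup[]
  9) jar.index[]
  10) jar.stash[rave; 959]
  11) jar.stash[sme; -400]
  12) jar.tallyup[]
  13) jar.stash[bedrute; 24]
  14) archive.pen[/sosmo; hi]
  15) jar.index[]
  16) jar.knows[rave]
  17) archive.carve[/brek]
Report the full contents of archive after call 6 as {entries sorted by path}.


>> drop(k=bedrute)
<< 2148-11-11
>> carve(p=/didru)
<< ok
>> pen(p=/didru/gosu, c=gasmi)
<< created
>> expunge(p=/didru/gosu)
<< ok
>> expunge(p=/didru)
<< ok
>> pen(p=/juflim, c=fleru)
<< created
>> expunge(p=/juflim)
<< ok
>> tallyup()
<< 1
>> index()
<< [rave]
>> stash(k=rave, v=959)
<< 1820-12-13
>> stash(k=sme, v=-400)
<< nil
>> tallyup()
<< 2
>> stash(k=bedrute, v=24)
<< nil
>> pen(p=/sosmo, c=hi)
<< created
>> index()
<< [bedrute, rave, sme]
>> knows(k=rave)
<< yes
>> carve(p=/brek)
<< ok

Answer: {juflim=fleru}


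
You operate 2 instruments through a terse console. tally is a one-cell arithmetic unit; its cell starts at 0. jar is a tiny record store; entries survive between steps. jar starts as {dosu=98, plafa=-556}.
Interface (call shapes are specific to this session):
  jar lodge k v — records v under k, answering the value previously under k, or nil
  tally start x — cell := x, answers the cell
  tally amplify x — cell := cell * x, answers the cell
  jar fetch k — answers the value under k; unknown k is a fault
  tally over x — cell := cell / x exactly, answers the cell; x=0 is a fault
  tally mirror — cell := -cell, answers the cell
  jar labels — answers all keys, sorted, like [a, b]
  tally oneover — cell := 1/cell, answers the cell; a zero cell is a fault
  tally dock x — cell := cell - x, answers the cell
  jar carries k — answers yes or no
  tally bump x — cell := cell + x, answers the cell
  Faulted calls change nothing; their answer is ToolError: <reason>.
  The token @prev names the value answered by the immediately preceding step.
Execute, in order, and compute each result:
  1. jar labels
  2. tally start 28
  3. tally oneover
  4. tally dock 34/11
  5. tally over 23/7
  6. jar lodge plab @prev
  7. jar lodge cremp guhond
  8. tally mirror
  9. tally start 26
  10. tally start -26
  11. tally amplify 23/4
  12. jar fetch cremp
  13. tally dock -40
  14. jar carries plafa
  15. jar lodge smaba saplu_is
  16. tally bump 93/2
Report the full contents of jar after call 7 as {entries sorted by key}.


Answer: {cremp=guhond, dosu=98, plab=-941/1012, plafa=-556}

Derivation:
Act: jar labels[]
Obs: [dosu, plafa]
Act: tally start[x: 28]
Obs: 28
Act: tally oneover[]
Obs: 1/28
Act: tally dock[x: 34/11]
Obs: -941/308
Act: tally over[x: 23/7]
Obs: -941/1012
Act: jar lodge[k: plab; v: @prev]
Obs: nil
Act: jar lodge[k: cremp; v: guhond]
Obs: nil
Act: tally mirror[]
Obs: 941/1012
Act: tally start[x: 26]
Obs: 26
Act: tally start[x: -26]
Obs: -26
Act: tally amplify[x: 23/4]
Obs: -299/2
Act: jar fetch[k: cremp]
Obs: guhond
Act: tally dock[x: -40]
Obs: -219/2
Act: jar carries[k: plafa]
Obs: yes
Act: jar lodge[k: smaba; v: saplu_is]
Obs: nil
Act: tally bump[x: 93/2]
Obs: -63


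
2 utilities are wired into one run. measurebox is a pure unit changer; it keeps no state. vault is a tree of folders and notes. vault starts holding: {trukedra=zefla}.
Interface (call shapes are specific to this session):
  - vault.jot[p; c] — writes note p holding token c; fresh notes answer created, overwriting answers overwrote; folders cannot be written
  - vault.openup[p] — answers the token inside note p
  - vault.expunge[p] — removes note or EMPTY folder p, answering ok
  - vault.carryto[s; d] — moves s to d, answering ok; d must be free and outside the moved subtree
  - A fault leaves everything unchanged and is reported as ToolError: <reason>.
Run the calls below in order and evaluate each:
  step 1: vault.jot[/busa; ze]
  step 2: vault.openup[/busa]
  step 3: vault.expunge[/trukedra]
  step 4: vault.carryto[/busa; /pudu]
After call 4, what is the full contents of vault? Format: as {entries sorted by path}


Answer: {pudu=ze}

Derivation:
Invoking jot(p=/busa, c=ze), and get created.
I try openup(p=/busa): ze.
I use expunge(p=/trukedra), giving ok.
I call carryto(s=/busa, d=/pudu), giving ok.


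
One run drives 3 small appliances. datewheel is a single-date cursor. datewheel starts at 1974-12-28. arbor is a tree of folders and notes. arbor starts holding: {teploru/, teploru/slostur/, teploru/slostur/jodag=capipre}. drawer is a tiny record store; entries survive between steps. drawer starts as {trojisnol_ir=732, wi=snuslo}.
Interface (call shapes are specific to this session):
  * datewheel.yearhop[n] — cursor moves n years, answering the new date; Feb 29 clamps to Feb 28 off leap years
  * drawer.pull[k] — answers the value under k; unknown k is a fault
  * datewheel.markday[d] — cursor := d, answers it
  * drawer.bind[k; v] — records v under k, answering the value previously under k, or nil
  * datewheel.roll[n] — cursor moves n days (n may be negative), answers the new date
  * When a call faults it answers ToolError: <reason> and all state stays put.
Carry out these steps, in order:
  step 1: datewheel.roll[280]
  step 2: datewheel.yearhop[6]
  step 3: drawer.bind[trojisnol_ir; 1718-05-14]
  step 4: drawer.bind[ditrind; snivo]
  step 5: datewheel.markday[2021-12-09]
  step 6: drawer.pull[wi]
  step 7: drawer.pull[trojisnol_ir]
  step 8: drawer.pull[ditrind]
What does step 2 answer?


Answer: 1981-10-04

Derivation:
I run datewheel.roll(n→280), and get 1975-10-04.
I invoke datewheel.yearhop(n→6), which returns 1981-10-04.
Invoking drawer.bind(k→trojisnol_ir, v→1718-05-14), and see 732.
I use drawer.bind(k→ditrind, v→snivo), yielding nil.
Using datewheel.markday(d→2021-12-09), giving 2021-12-09.
I use drawer.pull(k→wi), → snuslo.
Then drawer.pull(k→trojisnol_ir), giving 1718-05-14.
Now I run drawer.pull(k→ditrind): snivo.


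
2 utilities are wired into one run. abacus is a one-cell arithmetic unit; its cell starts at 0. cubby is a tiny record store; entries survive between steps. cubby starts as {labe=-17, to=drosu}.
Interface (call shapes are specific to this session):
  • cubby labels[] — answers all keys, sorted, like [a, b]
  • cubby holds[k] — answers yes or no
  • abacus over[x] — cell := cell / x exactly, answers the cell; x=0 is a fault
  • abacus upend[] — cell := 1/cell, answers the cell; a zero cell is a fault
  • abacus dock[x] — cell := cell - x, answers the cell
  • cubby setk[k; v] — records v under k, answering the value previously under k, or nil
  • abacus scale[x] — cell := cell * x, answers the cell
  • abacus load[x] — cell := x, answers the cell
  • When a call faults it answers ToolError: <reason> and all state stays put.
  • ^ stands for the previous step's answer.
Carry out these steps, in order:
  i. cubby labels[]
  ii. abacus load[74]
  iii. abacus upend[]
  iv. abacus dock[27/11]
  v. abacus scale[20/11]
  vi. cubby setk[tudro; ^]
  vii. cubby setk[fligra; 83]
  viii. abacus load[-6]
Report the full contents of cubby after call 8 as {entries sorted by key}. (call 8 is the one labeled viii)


==> cubby labels()
<== [labe, to]
==> abacus load(x→74)
<== 74
==> abacus upend()
<== 1/74
==> abacus dock(x→27/11)
<== -1987/814
==> abacus scale(x→20/11)
<== -19870/4477
==> cubby setk(k→tudro, v→^)
<== nil
==> cubby setk(k→fligra, v→83)
<== nil
==> abacus load(x→-6)
<== -6

Answer: {fligra=83, labe=-17, to=drosu, tudro=-19870/4477}


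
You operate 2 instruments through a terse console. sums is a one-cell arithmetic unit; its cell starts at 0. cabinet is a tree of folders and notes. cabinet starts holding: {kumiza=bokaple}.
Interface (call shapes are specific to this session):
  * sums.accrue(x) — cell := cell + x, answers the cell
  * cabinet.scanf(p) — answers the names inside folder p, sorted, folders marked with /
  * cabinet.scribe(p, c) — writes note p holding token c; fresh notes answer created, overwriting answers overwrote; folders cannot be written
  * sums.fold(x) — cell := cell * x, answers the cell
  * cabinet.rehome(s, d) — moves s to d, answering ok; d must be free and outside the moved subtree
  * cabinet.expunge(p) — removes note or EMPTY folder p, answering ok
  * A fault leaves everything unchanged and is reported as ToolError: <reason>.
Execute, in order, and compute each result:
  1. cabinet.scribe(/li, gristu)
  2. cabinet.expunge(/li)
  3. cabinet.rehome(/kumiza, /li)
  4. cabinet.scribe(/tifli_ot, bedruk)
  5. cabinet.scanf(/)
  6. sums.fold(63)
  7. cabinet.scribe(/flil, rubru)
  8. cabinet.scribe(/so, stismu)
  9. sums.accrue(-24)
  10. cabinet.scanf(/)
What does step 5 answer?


Answer: [li, tifli_ot]

Derivation:
Act: cabinet.scribe[/li; gristu]
Obs: created
Act: cabinet.expunge[/li]
Obs: ok
Act: cabinet.rehome[/kumiza; /li]
Obs: ok
Act: cabinet.scribe[/tifli_ot; bedruk]
Obs: created
Act: cabinet.scanf[/]
Obs: [li, tifli_ot]
Act: sums.fold[63]
Obs: 0
Act: cabinet.scribe[/flil; rubru]
Obs: created
Act: cabinet.scribe[/so; stismu]
Obs: created
Act: sums.accrue[-24]
Obs: -24
Act: cabinet.scanf[/]
Obs: [flil, li, so, tifli_ot]


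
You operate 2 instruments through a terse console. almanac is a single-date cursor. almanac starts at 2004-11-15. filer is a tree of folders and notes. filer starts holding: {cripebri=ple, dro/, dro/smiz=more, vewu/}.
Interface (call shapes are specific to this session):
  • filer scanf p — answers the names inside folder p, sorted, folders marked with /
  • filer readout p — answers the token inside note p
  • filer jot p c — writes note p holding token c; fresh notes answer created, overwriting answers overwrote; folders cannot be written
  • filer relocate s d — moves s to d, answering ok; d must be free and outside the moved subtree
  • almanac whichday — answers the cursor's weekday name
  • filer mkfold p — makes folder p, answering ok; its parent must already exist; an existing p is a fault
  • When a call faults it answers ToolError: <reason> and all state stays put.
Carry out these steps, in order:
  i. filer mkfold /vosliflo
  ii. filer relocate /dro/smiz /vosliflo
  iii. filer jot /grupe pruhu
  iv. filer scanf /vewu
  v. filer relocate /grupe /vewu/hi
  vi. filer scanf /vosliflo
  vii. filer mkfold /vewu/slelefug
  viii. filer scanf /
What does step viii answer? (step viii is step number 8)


Answer: [cripebri, dro/, vewu/, vosliflo/]

Derivation:
·→ filer mkfold(p→/vosliflo)
·← ok
·→ filer relocate(s→/dro/smiz, d→/vosliflo)
·← ToolError: exists
·→ filer jot(p→/grupe, c→pruhu)
·← created
·→ filer scanf(p→/vewu)
·← []
·→ filer relocate(s→/grupe, d→/vewu/hi)
·← ok
·→ filer scanf(p→/vosliflo)
·← []
·→ filer mkfold(p→/vewu/slelefug)
·← ok
·→ filer scanf(p→/)
·← [cripebri, dro/, vewu/, vosliflo/]


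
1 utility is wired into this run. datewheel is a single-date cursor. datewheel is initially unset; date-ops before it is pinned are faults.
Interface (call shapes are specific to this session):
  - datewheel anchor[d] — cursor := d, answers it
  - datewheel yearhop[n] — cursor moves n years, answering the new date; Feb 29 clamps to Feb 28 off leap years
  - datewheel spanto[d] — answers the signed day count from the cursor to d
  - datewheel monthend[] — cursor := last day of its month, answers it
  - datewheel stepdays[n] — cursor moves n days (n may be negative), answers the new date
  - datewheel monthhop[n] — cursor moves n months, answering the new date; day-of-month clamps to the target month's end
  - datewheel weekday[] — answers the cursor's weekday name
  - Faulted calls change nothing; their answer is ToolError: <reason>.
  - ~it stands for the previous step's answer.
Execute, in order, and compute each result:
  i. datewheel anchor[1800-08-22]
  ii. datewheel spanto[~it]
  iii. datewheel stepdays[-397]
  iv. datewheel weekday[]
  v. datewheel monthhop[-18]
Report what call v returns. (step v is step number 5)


Answer: 1798-01-21

Derivation:
→ datewheel anchor(1800-08-22)
← 1800-08-22
→ datewheel spanto(~it)
← 0
→ datewheel stepdays(-397)
← 1799-07-21
→ datewheel weekday()
← Sunday
→ datewheel monthhop(-18)
← 1798-01-21


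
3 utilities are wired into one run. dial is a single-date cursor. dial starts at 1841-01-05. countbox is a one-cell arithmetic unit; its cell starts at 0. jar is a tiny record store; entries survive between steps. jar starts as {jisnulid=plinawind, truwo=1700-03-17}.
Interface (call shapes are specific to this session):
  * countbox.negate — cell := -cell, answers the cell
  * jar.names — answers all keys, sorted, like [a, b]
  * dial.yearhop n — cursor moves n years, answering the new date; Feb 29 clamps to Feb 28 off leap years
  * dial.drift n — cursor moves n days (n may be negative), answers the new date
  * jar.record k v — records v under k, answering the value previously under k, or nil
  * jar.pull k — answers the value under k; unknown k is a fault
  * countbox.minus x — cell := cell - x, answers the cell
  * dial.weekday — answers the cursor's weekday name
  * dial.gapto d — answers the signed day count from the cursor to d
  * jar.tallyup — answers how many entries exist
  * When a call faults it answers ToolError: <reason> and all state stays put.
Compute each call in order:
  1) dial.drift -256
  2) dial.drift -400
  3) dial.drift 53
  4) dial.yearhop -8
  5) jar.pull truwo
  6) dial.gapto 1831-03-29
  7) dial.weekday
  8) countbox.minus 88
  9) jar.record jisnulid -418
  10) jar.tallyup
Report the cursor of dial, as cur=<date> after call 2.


Answer: cur=1839-03-21

Derivation:
I run drift(n→-256): 1840-04-24.
Calling drift(n→-400), yielding 1839-03-21.
Then drift(n→53): 1839-05-13.
I run yearhop(n→-8), and observe 1831-05-13.
I try pull(k→truwo), giving 1700-03-17.
Then gapto(d→1831-03-29): -45.
I call weekday, → Friday.
I use minus(x→88), → -88.
Then record(k→jisnulid, v→-418), which returns plinawind.
I run tallyup, giving 2.


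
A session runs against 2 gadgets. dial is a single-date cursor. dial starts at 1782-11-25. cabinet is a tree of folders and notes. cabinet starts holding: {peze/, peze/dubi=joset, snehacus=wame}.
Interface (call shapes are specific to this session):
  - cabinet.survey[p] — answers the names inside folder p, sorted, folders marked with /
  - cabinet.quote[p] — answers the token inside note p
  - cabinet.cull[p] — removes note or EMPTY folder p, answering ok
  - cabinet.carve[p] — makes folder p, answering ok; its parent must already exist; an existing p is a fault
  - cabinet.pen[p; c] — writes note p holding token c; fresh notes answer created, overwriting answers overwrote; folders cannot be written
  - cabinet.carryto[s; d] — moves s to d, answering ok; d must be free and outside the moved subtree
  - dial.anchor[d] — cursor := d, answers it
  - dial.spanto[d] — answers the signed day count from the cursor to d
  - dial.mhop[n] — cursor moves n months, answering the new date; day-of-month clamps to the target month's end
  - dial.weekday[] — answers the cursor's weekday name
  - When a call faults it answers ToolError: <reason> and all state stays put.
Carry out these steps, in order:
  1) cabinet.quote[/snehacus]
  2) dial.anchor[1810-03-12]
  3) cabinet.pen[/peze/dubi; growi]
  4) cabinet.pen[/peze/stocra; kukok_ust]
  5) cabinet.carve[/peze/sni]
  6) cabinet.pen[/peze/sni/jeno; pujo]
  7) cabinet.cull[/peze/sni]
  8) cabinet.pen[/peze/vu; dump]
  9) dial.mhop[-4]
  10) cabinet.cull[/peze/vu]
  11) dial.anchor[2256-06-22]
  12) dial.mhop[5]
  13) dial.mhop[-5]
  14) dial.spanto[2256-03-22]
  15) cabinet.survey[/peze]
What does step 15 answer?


>> cabinet.quote(p: /snehacus)
<< wame
>> dial.anchor(d: 1810-03-12)
<< 1810-03-12
>> cabinet.pen(p: /peze/dubi, c: growi)
<< overwrote
>> cabinet.pen(p: /peze/stocra, c: kukok_ust)
<< created
>> cabinet.carve(p: /peze/sni)
<< ok
>> cabinet.pen(p: /peze/sni/jeno, c: pujo)
<< created
>> cabinet.cull(p: /peze/sni)
<< ToolError: not empty
>> cabinet.pen(p: /peze/vu, c: dump)
<< created
>> dial.mhop(n: -4)
<< 1809-11-12
>> cabinet.cull(p: /peze/vu)
<< ok
>> dial.anchor(d: 2256-06-22)
<< 2256-06-22
>> dial.mhop(n: 5)
<< 2256-11-22
>> dial.mhop(n: -5)
<< 2256-06-22
>> dial.spanto(d: 2256-03-22)
<< -92
>> cabinet.survey(p: /peze)
<< [dubi, sni/, stocra]

Answer: [dubi, sni/, stocra]


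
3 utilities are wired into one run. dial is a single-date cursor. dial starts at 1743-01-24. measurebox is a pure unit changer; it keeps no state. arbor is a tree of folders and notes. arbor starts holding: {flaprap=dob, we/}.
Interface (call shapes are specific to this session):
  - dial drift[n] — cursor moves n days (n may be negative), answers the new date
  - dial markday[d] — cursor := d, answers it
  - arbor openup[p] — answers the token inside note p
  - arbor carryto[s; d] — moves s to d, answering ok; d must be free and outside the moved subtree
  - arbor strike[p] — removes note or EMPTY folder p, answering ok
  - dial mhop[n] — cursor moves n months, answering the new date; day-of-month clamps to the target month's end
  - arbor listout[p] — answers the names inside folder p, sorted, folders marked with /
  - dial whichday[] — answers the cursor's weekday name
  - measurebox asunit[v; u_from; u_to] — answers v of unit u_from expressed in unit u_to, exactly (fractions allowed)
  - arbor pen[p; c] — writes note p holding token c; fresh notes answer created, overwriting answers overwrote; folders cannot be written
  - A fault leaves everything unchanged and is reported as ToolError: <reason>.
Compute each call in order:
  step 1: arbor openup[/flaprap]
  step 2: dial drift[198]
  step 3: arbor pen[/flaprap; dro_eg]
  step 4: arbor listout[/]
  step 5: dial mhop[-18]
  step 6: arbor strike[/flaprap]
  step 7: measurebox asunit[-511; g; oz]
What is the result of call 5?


Answer: 1742-02-10

Derivation:
;; 1. arbor openup(/flaprap) ~> dob
;; 2. dial drift(198) ~> 1743-08-10
;; 3. arbor pen(/flaprap, dro_eg) ~> overwrote
;; 4. arbor listout(/) ~> [flaprap, we/]
;; 5. dial mhop(-18) ~> 1742-02-10
;; 6. arbor strike(/flaprap) ~> ok
;; 7. measurebox asunit(-511, g, oz) ~> -116800000/6479891


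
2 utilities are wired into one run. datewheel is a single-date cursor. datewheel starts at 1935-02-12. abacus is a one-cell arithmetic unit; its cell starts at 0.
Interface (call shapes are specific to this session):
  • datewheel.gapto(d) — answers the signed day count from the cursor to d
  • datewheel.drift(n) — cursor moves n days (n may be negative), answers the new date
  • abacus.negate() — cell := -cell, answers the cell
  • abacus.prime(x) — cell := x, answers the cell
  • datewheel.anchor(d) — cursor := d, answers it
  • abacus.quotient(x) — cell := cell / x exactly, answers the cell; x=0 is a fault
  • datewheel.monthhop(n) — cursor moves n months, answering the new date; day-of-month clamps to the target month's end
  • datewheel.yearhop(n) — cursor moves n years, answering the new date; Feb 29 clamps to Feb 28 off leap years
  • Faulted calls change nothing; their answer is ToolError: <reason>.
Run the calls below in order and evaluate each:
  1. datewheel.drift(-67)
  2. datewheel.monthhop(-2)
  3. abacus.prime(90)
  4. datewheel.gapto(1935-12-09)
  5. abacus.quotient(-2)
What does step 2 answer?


Answer: 1934-10-07

Derivation:
>> datewheel.drift(n→-67)
<< 1934-12-07
>> datewheel.monthhop(n→-2)
<< 1934-10-07
>> abacus.prime(x→90)
<< 90
>> datewheel.gapto(d→1935-12-09)
<< 428
>> abacus.quotient(x→-2)
<< -45


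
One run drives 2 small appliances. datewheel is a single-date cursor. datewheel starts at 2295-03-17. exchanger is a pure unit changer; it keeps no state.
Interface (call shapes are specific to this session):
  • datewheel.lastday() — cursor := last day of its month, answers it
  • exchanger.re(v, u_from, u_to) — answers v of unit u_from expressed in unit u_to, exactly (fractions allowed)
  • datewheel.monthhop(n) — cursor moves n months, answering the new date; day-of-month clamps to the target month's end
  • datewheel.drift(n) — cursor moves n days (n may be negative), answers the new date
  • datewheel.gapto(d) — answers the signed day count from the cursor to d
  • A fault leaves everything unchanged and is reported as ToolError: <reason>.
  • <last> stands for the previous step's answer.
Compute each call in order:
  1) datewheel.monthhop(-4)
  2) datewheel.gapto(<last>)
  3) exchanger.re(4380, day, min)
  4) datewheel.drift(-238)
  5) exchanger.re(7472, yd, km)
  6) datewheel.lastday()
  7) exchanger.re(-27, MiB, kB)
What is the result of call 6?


# monthhop(n='-4') : 2294-11-17
# gapto(d='<last>') : 0
# re(v='4380', u_from='day', u_to='min') : 6307200
# drift(n='-238') : 2294-03-24
# re(v='7472', u_from='yd', u_to='km') : 533781/78125
# lastday() : 2294-03-31
# re(v='-27', u_from='MiB', u_to='kB') : -3538944/125

Answer: 2294-03-31


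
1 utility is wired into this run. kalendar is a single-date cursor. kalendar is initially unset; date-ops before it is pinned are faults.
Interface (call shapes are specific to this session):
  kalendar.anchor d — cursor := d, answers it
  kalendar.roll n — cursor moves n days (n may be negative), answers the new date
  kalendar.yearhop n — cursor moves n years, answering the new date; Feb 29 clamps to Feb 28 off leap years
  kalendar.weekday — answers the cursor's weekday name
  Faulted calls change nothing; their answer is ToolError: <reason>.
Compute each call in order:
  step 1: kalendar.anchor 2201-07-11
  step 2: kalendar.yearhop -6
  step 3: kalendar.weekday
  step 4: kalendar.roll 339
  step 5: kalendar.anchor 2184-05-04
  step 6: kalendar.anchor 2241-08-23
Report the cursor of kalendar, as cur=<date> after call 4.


Answer: cur=2196-06-14

Derivation:
$ anchor d=2201-07-11
:: 2201-07-11
$ yearhop n=-6
:: 2195-07-11
$ weekday
:: Saturday
$ roll n=339
:: 2196-06-14
$ anchor d=2184-05-04
:: 2184-05-04
$ anchor d=2241-08-23
:: 2241-08-23


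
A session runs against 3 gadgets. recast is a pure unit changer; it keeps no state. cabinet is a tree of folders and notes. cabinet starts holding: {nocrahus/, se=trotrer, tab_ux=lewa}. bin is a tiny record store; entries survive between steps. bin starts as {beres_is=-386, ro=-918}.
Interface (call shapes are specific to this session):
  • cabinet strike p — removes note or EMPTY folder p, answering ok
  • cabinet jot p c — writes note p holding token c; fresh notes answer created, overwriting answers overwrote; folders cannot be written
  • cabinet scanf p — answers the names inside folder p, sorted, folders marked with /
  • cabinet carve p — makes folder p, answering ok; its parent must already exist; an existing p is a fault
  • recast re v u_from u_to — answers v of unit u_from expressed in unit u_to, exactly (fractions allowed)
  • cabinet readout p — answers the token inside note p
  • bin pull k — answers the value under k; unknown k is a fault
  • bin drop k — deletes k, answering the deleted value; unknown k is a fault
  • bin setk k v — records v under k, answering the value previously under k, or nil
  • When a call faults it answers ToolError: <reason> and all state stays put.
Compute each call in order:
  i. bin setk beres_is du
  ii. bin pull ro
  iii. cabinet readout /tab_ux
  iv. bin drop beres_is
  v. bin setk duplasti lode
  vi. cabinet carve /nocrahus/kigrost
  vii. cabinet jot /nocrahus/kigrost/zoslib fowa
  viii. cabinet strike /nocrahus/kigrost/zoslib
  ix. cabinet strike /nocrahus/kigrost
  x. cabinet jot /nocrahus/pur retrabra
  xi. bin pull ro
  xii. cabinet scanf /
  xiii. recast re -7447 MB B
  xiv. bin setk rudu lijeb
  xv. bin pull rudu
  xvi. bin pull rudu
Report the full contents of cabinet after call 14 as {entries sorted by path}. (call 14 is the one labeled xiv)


>> bin setk(beres_is, du)
<< -386
>> bin pull(ro)
<< -918
>> cabinet readout(/tab_ux)
<< lewa
>> bin drop(beres_is)
<< du
>> bin setk(duplasti, lode)
<< nil
>> cabinet carve(/nocrahus/kigrost)
<< ok
>> cabinet jot(/nocrahus/kigrost/zoslib, fowa)
<< created
>> cabinet strike(/nocrahus/kigrost/zoslib)
<< ok
>> cabinet strike(/nocrahus/kigrost)
<< ok
>> cabinet jot(/nocrahus/pur, retrabra)
<< created
>> bin pull(ro)
<< -918
>> cabinet scanf(/)
<< [nocrahus/, se, tab_ux]
>> recast re(-7447, MB, B)
<< -7447000000
>> bin setk(rudu, lijeb)
<< nil
>> bin pull(rudu)
<< lijeb
>> bin pull(rudu)
<< lijeb

Answer: {nocrahus/, nocrahus/pur=retrabra, se=trotrer, tab_ux=lewa}


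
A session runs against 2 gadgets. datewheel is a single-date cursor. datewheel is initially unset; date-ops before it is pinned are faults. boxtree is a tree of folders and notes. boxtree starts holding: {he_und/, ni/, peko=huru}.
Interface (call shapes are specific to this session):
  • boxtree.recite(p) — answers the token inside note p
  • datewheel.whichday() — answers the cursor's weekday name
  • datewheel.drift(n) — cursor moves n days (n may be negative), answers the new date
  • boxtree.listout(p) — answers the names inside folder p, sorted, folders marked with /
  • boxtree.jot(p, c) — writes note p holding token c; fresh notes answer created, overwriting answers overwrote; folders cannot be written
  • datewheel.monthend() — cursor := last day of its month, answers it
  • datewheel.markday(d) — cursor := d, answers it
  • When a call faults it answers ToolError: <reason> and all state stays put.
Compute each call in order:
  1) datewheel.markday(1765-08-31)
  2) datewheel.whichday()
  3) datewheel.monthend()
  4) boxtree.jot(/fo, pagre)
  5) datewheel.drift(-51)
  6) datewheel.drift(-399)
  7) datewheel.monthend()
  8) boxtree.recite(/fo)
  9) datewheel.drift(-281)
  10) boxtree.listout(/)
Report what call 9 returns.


> datewheel.markday d: 1765-08-31
[out] 1765-08-31
> datewheel.whichday
[out] Saturday
> datewheel.monthend
[out] 1765-08-31
> boxtree.jot p: /fo c: pagre
[out] created
> datewheel.drift n: -51
[out] 1765-07-11
> datewheel.drift n: -399
[out] 1764-06-07
> datewheel.monthend
[out] 1764-06-30
> boxtree.recite p: /fo
[out] pagre
> datewheel.drift n: -281
[out] 1763-09-23
> boxtree.listout p: /
[out] [fo, he_und/, ni/, peko]

Answer: 1763-09-23


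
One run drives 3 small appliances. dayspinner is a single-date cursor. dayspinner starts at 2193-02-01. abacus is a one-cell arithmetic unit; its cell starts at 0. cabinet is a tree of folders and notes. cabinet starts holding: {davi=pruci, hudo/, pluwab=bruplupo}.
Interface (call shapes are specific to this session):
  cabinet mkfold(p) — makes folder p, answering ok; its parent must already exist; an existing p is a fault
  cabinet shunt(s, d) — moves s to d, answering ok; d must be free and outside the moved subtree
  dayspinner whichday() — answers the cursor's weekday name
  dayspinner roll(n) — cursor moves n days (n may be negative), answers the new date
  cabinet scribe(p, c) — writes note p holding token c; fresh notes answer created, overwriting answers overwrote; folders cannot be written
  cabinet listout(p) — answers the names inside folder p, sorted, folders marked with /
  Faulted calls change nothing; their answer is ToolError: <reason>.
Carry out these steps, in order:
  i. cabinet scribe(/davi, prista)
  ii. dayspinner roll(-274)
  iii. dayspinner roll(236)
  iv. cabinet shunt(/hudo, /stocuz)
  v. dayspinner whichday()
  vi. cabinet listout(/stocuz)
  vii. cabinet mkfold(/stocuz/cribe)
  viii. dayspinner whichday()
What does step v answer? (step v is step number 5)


Answer: Tuesday

Derivation:
Do: cabinet scribe[p: /davi; c: prista]
See: overwrote
Do: dayspinner roll[n: -274]
See: 2192-05-03
Do: dayspinner roll[n: 236]
See: 2192-12-25
Do: cabinet shunt[s: /hudo; d: /stocuz]
See: ok
Do: dayspinner whichday[]
See: Tuesday
Do: cabinet listout[p: /stocuz]
See: []
Do: cabinet mkfold[p: /stocuz/cribe]
See: ok
Do: dayspinner whichday[]
See: Tuesday


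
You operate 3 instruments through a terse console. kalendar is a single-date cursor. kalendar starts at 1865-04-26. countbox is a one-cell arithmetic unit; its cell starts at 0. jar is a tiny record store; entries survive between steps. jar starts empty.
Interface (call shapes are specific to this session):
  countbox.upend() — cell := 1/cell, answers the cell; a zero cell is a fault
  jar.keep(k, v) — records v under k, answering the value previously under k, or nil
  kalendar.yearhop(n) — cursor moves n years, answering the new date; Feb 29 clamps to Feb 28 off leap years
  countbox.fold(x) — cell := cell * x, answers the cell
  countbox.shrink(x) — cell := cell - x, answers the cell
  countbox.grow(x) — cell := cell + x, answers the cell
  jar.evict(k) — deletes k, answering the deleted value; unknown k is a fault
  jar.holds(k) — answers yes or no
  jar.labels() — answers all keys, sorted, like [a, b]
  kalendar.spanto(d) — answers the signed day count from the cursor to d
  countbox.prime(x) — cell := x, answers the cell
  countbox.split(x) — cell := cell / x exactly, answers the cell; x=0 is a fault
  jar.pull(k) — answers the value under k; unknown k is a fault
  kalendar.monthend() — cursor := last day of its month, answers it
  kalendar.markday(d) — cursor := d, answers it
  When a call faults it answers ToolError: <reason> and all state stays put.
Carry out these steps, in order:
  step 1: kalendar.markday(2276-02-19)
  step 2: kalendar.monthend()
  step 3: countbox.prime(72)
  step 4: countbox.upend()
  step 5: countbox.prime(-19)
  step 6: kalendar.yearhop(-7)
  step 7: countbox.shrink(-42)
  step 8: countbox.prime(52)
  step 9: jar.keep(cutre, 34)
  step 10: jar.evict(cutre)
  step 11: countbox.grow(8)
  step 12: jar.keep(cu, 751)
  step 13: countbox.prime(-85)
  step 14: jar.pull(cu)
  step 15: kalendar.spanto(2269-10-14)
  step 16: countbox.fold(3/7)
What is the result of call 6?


Next I call kalendar.markday with d: 2276-02-19: 2276-02-19.
I run kalendar.monthend(), and see 2276-02-29.
I call countbox.prime with x: 72, → 72.
Next I call countbox.upend, yielding 1/72.
Invoking countbox.prime with x: -19, and get -19.
I use kalendar.yearhop with n: -7, and get 2269-02-28.
Invoking countbox.shrink with x: -42, which returns 23.
Invoking countbox.prime with x: 52, which returns 52.
Using jar.keep with k: cutre, v: 34, — result: nil.
Calling jar.evict with k: cutre, yielding 34.
I try countbox.grow with x: 8, giving 60.
I use jar.keep with k: cu, v: 751, and get nil.
Next I call countbox.prime with x: -85, and observe -85.
I run jar.pull with k: cu, and observe 751.
I try kalendar.spanto with d: 2269-10-14, giving 228.
Calling countbox.fold with x: 3/7: -255/7.

Answer: 2269-02-28


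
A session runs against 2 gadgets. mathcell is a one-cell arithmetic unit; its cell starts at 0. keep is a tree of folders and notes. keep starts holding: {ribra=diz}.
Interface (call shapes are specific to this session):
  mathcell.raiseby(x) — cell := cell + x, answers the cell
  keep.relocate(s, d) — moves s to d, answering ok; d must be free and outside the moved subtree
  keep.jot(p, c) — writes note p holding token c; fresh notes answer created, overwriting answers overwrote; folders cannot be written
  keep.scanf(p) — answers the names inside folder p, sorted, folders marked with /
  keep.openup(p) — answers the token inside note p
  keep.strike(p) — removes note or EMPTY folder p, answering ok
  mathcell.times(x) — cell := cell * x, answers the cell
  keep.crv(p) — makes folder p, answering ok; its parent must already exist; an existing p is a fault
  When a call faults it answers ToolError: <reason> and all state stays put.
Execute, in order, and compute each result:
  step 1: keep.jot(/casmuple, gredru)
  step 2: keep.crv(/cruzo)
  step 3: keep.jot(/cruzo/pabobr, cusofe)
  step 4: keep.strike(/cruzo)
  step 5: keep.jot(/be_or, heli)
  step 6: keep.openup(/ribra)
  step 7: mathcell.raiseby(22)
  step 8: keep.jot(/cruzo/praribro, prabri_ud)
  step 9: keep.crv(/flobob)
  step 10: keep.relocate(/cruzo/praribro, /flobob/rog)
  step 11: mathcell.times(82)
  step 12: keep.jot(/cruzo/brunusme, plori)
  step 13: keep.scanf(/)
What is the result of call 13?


// 1. keep.jot(p='/casmuple', c='gredru') ~> created
// 2. keep.crv(p='/cruzo') ~> ok
// 3. keep.jot(p='/cruzo/pabobr', c='cusofe') ~> created
// 4. keep.strike(p='/cruzo') ~> ToolError: not empty
// 5. keep.jot(p='/be_or', c='heli') ~> created
// 6. keep.openup(p='/ribra') ~> diz
// 7. mathcell.raiseby(x='22') ~> 22
// 8. keep.jot(p='/cruzo/praribro', c='prabri_ud') ~> created
// 9. keep.crv(p='/flobob') ~> ok
// 10. keep.relocate(s='/cruzo/praribro', d='/flobob/rog') ~> ok
// 11. mathcell.times(x='82') ~> 1804
// 12. keep.jot(p='/cruzo/brunusme', c='plori') ~> created
// 13. keep.scanf(p='/') ~> [be_or, casmuple, cruzo/, flobob/, ribra]

Answer: [be_or, casmuple, cruzo/, flobob/, ribra]


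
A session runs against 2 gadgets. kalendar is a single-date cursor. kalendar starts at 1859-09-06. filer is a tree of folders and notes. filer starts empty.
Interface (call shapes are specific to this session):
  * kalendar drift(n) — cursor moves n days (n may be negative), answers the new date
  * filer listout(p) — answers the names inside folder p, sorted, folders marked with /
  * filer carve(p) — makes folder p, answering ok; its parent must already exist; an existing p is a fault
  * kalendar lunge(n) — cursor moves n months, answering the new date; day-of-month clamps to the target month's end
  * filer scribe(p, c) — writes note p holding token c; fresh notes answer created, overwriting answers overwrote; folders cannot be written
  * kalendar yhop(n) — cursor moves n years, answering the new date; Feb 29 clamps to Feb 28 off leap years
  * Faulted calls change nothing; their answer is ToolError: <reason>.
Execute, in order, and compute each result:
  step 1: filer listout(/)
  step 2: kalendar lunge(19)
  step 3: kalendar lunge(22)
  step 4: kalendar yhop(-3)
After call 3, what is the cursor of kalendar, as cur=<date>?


Answer: cur=1863-02-06

Derivation:
% filer listout p→/
= []
% kalendar lunge n→19
= 1861-04-06
% kalendar lunge n→22
= 1863-02-06
% kalendar yhop n→-3
= 1860-02-06


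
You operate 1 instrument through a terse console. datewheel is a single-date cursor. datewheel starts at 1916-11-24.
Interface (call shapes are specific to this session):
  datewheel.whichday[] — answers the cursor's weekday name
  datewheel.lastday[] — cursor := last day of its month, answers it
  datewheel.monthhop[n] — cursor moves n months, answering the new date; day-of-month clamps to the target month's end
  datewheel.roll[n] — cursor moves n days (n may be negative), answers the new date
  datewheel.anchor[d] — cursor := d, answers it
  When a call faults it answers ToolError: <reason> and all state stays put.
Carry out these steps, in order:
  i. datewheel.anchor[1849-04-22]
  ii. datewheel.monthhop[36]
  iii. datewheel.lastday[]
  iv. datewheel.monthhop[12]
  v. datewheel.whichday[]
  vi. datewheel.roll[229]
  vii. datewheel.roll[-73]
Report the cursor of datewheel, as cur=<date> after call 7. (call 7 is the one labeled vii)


==> datewheel.anchor(d=1849-04-22)
<== 1849-04-22
==> datewheel.monthhop(n=36)
<== 1852-04-22
==> datewheel.lastday()
<== 1852-04-30
==> datewheel.monthhop(n=12)
<== 1853-04-30
==> datewheel.whichday()
<== Saturday
==> datewheel.roll(n=229)
<== 1853-12-15
==> datewheel.roll(n=-73)
<== 1853-10-03

Answer: cur=1853-10-03


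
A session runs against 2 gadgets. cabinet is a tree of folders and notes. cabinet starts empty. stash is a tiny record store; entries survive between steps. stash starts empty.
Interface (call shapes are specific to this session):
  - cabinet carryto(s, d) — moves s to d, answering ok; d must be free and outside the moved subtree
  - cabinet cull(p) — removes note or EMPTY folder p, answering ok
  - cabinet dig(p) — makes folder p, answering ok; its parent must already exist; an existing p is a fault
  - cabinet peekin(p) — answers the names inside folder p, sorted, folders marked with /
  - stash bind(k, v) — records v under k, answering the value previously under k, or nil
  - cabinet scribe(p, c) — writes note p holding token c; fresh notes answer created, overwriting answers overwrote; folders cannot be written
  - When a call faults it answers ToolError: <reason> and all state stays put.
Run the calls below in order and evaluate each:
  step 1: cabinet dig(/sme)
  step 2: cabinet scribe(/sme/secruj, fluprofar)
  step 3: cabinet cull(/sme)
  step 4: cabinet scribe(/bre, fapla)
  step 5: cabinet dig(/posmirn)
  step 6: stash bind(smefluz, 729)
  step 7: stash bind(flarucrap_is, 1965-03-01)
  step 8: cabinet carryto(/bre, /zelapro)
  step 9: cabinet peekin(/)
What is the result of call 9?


// cabinet dig(p=/sme) : ok
// cabinet scribe(p=/sme/secruj, c=fluprofar) : created
// cabinet cull(p=/sme) : ToolError: not empty
// cabinet scribe(p=/bre, c=fapla) : created
// cabinet dig(p=/posmirn) : ok
// stash bind(k=smefluz, v=729) : nil
// stash bind(k=flarucrap_is, v=1965-03-01) : nil
// cabinet carryto(s=/bre, d=/zelapro) : ok
// cabinet peekin(p=/) : [posmirn/, sme/, zelapro]

Answer: [posmirn/, sme/, zelapro]


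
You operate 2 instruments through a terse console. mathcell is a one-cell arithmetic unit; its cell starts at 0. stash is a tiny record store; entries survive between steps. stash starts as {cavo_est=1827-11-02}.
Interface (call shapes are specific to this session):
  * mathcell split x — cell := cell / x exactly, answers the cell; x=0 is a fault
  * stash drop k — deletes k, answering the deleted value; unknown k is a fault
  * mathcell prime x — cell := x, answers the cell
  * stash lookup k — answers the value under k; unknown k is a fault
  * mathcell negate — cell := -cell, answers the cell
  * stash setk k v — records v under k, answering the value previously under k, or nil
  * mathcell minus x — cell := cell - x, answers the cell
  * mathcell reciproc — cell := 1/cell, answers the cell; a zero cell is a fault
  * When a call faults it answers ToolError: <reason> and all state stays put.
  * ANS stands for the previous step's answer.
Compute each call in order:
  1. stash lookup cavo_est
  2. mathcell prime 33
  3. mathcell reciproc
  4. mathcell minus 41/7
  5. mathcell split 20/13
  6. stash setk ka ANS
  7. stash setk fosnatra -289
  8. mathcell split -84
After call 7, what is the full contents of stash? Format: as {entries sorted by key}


Answer: {cavo_est=1827-11-02, fosnatra=-289, ka=-8749/2310}

Derivation:
CALL stash lookup[k='cavo_est']
RET  1827-11-02
CALL mathcell prime[x='33']
RET  33
CALL mathcell reciproc[]
RET  1/33
CALL mathcell minus[x='41/7']
RET  -1346/231
CALL mathcell split[x='20/13']
RET  -8749/2310
CALL stash setk[k='ka'; v='ANS']
RET  nil
CALL stash setk[k='fosnatra'; v='-289']
RET  nil
CALL mathcell split[x='-84']
RET  8749/194040


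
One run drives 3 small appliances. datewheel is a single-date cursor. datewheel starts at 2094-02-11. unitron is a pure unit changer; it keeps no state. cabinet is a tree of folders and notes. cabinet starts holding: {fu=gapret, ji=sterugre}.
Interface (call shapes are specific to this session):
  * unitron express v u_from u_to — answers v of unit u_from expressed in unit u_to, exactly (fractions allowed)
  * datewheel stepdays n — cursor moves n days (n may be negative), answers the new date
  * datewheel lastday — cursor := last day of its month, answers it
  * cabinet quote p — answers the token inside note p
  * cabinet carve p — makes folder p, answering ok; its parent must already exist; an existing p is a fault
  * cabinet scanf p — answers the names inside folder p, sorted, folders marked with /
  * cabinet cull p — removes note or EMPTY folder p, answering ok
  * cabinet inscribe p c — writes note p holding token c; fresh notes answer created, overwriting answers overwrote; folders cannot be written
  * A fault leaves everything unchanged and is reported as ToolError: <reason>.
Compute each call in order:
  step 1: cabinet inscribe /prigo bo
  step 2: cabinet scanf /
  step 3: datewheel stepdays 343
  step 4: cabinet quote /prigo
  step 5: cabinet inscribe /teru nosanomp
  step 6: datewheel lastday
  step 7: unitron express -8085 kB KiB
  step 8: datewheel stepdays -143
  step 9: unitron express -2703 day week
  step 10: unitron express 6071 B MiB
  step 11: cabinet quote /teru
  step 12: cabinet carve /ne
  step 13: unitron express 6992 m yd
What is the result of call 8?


Answer: 2094-09-10

Derivation:
I run cabinet inscribe passing p=/prigo, c=bo, and see created.
I call cabinet scanf passing p=/, which returns [fu, ji, prigo].
Next I call datewheel stepdays passing n=343, and get 2095-01-20.
Next I call cabinet quote passing p=/prigo: bo.
I invoke cabinet inscribe passing p=/teru, c=nosanomp, — result: created.
Using datewheel lastday, yielding 2095-01-31.
Now I run unitron express passing v=-8085, u_from=kB, u_to=KiB: -1010625/128.
I use datewheel stepdays passing n=-143, and get 2094-09-10.
Then unitron express passing v=-2703, u_from=day, u_to=week, giving -2703/7.
I use unitron express passing v=6071, u_from=B, u_to=MiB, and see 6071/1048576.
I run cabinet quote passing p=/teru, — result: nosanomp.
I invoke cabinet carve passing p=/ne: ok.
Next I call unitron express passing v=6992, u_from=m, u_to=yd, and get 8740000/1143.
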